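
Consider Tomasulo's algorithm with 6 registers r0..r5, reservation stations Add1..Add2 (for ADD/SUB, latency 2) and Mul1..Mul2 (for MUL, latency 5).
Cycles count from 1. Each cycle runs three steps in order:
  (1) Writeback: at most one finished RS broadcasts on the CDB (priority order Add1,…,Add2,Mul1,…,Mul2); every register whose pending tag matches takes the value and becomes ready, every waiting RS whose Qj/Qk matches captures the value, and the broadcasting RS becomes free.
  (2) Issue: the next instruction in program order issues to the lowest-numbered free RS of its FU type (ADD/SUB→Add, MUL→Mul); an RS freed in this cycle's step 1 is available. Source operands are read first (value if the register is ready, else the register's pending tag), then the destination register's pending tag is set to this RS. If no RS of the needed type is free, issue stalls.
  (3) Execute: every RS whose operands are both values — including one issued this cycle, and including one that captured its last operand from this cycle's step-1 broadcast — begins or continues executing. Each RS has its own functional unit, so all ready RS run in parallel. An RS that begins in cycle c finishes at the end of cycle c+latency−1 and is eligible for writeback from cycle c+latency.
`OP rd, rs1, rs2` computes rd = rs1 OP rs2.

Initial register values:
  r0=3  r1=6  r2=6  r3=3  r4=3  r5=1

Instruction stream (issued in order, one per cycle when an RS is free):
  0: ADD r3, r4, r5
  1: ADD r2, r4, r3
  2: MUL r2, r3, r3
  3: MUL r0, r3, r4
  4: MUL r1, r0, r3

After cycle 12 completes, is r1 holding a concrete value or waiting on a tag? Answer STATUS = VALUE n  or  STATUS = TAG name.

cycle 1: issue ADD r3<-Add1 // r0:3,r1:6,r2:6,r3:Add1,r4:3,r5:1
cycle 2: issue ADD r2<-Add2 // r0:3,r1:6,r2:Add2,r3:Add1,r4:3,r5:1
cycle 3: CDB Add1=4; issue MUL r2<-Mul1 // r0:3,r1:6,r2:Mul1,r3:4,r4:3,r5:1
cycle 4: issue MUL r0<-Mul2 // r0:Mul2,r1:6,r2:Mul1,r3:4,r4:3,r5:1
cycle 5: CDB Add2=7; stall // r0:Mul2,r1:6,r2:Mul1,r3:4,r4:3,r5:1
cycle 6: stall // r0:Mul2,r1:6,r2:Mul1,r3:4,r4:3,r5:1
cycle 7: stall // r0:Mul2,r1:6,r2:Mul1,r3:4,r4:3,r5:1
cycle 8: CDB Mul1=16; issue MUL r1<-Mul1 // r0:Mul2,r1:Mul1,r2:16,r3:4,r4:3,r5:1
cycle 9: CDB Mul2=12 // r0:12,r1:Mul1,r2:16,r3:4,r4:3,r5:1
cycle 10: - // r0:12,r1:Mul1,r2:16,r3:4,r4:3,r5:1
cycle 11: - // r0:12,r1:Mul1,r2:16,r3:4,r4:3,r5:1
cycle 12: - // r0:12,r1:Mul1,r2:16,r3:4,r4:3,r5:1

STATUS = TAG Mul1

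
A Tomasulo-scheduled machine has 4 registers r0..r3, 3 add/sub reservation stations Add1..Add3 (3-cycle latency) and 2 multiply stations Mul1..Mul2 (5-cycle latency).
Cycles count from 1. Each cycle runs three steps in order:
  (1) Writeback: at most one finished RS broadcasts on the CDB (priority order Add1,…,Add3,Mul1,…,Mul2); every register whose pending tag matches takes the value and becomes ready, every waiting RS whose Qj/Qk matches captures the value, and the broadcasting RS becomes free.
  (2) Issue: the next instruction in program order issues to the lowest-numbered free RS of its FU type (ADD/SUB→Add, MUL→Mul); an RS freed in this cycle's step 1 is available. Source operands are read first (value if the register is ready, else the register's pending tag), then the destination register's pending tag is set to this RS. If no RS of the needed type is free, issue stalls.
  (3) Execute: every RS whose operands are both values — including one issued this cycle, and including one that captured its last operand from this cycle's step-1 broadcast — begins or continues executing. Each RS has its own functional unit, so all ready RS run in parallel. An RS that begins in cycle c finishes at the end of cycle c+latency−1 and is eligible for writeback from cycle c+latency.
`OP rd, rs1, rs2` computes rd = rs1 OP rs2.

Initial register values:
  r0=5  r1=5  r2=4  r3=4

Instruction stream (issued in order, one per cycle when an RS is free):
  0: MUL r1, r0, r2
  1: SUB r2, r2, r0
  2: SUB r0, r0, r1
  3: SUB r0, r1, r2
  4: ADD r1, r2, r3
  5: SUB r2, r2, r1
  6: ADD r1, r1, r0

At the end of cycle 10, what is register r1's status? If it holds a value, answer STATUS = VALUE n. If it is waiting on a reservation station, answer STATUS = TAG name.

  c1: issue MUL r1<-Mul1  regs: r0:5,r1:Mul1,r2:4,r3:4
  c2: issue SUB r2<-Add1  regs: r0:5,r1:Mul1,r2:Add1,r3:4
  c3: issue SUB r0<-Add2  regs: r0:Add2,r1:Mul1,r2:Add1,r3:4
  c4: issue SUB r0<-Add3  regs: r0:Add3,r1:Mul1,r2:Add1,r3:4
  c5: CDB Add1=-1; issue ADD r1<-Add1  regs: r0:Add3,r1:Add1,r2:-1,r3:4
  c6: CDB Mul1=20; stall  regs: r0:Add3,r1:Add1,r2:-1,r3:4
  c7: stall  regs: r0:Add3,r1:Add1,r2:-1,r3:4
  c8: CDB Add1=3; issue SUB r2<-Add1  regs: r0:Add3,r1:3,r2:Add1,r3:4
  c9: CDB Add2=-15; issue ADD r1<-Add2  regs: r0:Add3,r1:Add2,r2:Add1,r3:4
  c10: CDB Add3=21  regs: r0:21,r1:Add2,r2:Add1,r3:4

STATUS = TAG Add2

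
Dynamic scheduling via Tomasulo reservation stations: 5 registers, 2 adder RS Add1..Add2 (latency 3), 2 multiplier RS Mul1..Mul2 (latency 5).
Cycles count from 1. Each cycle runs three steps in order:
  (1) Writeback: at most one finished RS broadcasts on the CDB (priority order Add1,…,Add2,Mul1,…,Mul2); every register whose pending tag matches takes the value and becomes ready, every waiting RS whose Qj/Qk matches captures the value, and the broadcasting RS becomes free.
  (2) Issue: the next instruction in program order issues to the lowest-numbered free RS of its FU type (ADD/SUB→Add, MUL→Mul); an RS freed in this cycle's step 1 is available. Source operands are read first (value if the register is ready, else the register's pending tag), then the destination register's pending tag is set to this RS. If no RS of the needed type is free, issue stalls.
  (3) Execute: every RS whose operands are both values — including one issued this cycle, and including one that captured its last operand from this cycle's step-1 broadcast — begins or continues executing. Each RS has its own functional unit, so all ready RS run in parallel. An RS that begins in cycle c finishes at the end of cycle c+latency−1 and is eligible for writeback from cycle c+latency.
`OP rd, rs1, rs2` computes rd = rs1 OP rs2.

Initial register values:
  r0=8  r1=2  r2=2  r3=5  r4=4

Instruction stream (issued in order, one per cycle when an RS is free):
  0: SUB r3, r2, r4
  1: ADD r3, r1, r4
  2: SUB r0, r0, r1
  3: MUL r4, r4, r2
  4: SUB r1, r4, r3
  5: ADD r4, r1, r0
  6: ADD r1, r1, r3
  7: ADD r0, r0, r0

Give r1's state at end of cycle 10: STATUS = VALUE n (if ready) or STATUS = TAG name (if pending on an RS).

c1: issue SUB r3<-Add1 | r0:8,r1:2,r2:2,r3:Add1,r4:4
c2: issue ADD r3<-Add2 | r0:8,r1:2,r2:2,r3:Add2,r4:4
c3: stall | r0:8,r1:2,r2:2,r3:Add2,r4:4
c4: CDB Add1=-2; issue SUB r0<-Add1 | r0:Add1,r1:2,r2:2,r3:Add2,r4:4
c5: CDB Add2=6; issue MUL r4<-Mul1 | r0:Add1,r1:2,r2:2,r3:6,r4:Mul1
c6: issue SUB r1<-Add2 | r0:Add1,r1:Add2,r2:2,r3:6,r4:Mul1
c7: CDB Add1=6; issue ADD r4<-Add1 | r0:6,r1:Add2,r2:2,r3:6,r4:Add1
c8: stall | r0:6,r1:Add2,r2:2,r3:6,r4:Add1
c9: stall | r0:6,r1:Add2,r2:2,r3:6,r4:Add1
c10: CDB Mul1=8; stall | r0:6,r1:Add2,r2:2,r3:6,r4:Add1

STATUS = TAG Add2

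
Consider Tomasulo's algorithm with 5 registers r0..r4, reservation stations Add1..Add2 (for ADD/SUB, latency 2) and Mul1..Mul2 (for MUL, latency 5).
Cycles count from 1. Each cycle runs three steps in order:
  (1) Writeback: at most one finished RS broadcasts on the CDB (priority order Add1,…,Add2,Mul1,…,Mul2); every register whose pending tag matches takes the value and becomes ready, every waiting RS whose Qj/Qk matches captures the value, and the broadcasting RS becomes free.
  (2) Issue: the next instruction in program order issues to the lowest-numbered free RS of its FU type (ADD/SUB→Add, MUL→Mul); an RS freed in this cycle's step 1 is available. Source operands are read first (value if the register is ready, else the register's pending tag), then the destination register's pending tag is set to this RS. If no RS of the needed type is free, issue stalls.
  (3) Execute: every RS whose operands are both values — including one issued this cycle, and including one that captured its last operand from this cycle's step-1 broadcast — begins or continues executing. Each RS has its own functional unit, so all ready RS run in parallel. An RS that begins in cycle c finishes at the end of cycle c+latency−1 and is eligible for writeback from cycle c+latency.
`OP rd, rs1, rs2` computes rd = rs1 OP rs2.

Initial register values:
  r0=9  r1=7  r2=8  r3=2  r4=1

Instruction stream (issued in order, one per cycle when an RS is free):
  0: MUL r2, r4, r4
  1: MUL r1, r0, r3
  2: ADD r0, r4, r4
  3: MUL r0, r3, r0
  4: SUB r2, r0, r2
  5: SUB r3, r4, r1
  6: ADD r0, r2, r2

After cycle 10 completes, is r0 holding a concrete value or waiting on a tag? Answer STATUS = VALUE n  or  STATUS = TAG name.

c1: issue MUL r2<-Mul1 | r0:9,r1:7,r2:Mul1,r3:2,r4:1
c2: issue MUL r1<-Mul2 | r0:9,r1:Mul2,r2:Mul1,r3:2,r4:1
c3: issue ADD r0<-Add1 | r0:Add1,r1:Mul2,r2:Mul1,r3:2,r4:1
c4: stall | r0:Add1,r1:Mul2,r2:Mul1,r3:2,r4:1
c5: CDB Add1=2; stall | r0:2,r1:Mul2,r2:Mul1,r3:2,r4:1
c6: CDB Mul1=1; issue MUL r0<-Mul1 | r0:Mul1,r1:Mul2,r2:1,r3:2,r4:1
c7: CDB Mul2=18; issue SUB r2<-Add1 | r0:Mul1,r1:18,r2:Add1,r3:2,r4:1
c8: issue SUB r3<-Add2 | r0:Mul1,r1:18,r2:Add1,r3:Add2,r4:1
c9: stall | r0:Mul1,r1:18,r2:Add1,r3:Add2,r4:1
c10: CDB Add2=-17; issue ADD r0<-Add2 | r0:Add2,r1:18,r2:Add1,r3:-17,r4:1

STATUS = TAG Add2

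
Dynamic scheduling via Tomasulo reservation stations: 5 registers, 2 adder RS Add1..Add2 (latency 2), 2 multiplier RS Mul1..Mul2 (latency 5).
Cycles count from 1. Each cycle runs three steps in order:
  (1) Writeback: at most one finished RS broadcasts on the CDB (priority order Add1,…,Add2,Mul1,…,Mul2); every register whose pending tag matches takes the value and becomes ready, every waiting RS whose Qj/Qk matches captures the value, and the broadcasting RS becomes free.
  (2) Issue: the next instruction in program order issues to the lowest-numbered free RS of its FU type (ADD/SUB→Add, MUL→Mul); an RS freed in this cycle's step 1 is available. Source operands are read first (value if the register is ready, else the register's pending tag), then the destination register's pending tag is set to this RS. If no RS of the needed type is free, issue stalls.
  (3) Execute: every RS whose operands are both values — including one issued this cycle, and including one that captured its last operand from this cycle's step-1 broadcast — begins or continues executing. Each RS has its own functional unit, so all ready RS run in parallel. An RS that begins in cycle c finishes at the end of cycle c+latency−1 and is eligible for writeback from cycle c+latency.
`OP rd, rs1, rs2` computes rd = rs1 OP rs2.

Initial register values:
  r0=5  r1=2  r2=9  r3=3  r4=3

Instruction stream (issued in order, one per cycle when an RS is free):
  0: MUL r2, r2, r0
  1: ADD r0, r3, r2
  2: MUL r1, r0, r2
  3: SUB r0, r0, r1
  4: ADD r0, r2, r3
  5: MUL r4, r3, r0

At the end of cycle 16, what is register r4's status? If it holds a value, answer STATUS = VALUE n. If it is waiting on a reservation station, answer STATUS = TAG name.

STATUS = VALUE 144

cycle 1: issue MUL r2<-Mul1 // r0:5,r1:2,r2:Mul1,r3:3,r4:3
cycle 2: issue ADD r0<-Add1 // r0:Add1,r1:2,r2:Mul1,r3:3,r4:3
cycle 3: issue MUL r1<-Mul2 // r0:Add1,r1:Mul2,r2:Mul1,r3:3,r4:3
cycle 4: issue SUB r0<-Add2 // r0:Add2,r1:Mul2,r2:Mul1,r3:3,r4:3
cycle 5: stall // r0:Add2,r1:Mul2,r2:Mul1,r3:3,r4:3
cycle 6: CDB Mul1=45; stall // r0:Add2,r1:Mul2,r2:45,r3:3,r4:3
cycle 7: stall // r0:Add2,r1:Mul2,r2:45,r3:3,r4:3
cycle 8: CDB Add1=48; issue ADD r0<-Add1 // r0:Add1,r1:Mul2,r2:45,r3:3,r4:3
cycle 9: issue MUL r4<-Mul1 // r0:Add1,r1:Mul2,r2:45,r3:3,r4:Mul1
cycle 10: CDB Add1=48 // r0:48,r1:Mul2,r2:45,r3:3,r4:Mul1
cycle 11: - // r0:48,r1:Mul2,r2:45,r3:3,r4:Mul1
cycle 12: - // r0:48,r1:Mul2,r2:45,r3:3,r4:Mul1
cycle 13: CDB Mul2=2160 // r0:48,r1:2160,r2:45,r3:3,r4:Mul1
cycle 14: - // r0:48,r1:2160,r2:45,r3:3,r4:Mul1
cycle 15: CDB Add2=-2112 // r0:48,r1:2160,r2:45,r3:3,r4:Mul1
cycle 16: CDB Mul1=144 // r0:48,r1:2160,r2:45,r3:3,r4:144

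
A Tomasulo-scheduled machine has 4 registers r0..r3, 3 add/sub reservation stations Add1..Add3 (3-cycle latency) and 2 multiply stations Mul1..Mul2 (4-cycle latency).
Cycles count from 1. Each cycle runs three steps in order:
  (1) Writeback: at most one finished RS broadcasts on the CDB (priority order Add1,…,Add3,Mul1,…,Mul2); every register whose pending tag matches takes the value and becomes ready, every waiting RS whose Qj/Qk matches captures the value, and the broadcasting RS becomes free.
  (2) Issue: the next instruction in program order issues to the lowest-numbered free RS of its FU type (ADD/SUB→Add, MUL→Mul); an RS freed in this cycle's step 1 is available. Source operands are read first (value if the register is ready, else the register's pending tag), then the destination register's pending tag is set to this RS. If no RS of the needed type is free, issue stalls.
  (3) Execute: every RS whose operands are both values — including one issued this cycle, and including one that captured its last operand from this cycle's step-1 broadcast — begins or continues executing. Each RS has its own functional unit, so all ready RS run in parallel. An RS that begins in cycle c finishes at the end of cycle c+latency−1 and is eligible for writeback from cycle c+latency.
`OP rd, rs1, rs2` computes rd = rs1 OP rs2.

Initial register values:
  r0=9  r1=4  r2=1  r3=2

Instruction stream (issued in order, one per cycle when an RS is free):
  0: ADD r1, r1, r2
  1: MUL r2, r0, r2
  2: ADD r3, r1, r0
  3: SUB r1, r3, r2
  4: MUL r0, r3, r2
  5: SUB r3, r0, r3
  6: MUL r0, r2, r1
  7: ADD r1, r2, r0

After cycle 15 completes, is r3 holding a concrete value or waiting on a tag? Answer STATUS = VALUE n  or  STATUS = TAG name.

STATUS = VALUE 112

cycle 1: issue ADD r1<-Add1 // r0:9,r1:Add1,r2:1,r3:2
cycle 2: issue MUL r2<-Mul1 // r0:9,r1:Add1,r2:Mul1,r3:2
cycle 3: issue ADD r3<-Add2 // r0:9,r1:Add1,r2:Mul1,r3:Add2
cycle 4: CDB Add1=5; issue SUB r1<-Add1 // r0:9,r1:Add1,r2:Mul1,r3:Add2
cycle 5: issue MUL r0<-Mul2 // r0:Mul2,r1:Add1,r2:Mul1,r3:Add2
cycle 6: CDB Mul1=9; issue SUB r3<-Add3 // r0:Mul2,r1:Add1,r2:9,r3:Add3
cycle 7: CDB Add2=14; issue MUL r0<-Mul1 // r0:Mul1,r1:Add1,r2:9,r3:Add3
cycle 8: issue ADD r1<-Add2 // r0:Mul1,r1:Add2,r2:9,r3:Add3
cycle 9: - // r0:Mul1,r1:Add2,r2:9,r3:Add3
cycle 10: CDB Add1=5 // r0:Mul1,r1:Add2,r2:9,r3:Add3
cycle 11: CDB Mul2=126 // r0:Mul1,r1:Add2,r2:9,r3:Add3
cycle 12: - // r0:Mul1,r1:Add2,r2:9,r3:Add3
cycle 13: - // r0:Mul1,r1:Add2,r2:9,r3:Add3
cycle 14: CDB Add3=112 // r0:Mul1,r1:Add2,r2:9,r3:112
cycle 15: CDB Mul1=45 // r0:45,r1:Add2,r2:9,r3:112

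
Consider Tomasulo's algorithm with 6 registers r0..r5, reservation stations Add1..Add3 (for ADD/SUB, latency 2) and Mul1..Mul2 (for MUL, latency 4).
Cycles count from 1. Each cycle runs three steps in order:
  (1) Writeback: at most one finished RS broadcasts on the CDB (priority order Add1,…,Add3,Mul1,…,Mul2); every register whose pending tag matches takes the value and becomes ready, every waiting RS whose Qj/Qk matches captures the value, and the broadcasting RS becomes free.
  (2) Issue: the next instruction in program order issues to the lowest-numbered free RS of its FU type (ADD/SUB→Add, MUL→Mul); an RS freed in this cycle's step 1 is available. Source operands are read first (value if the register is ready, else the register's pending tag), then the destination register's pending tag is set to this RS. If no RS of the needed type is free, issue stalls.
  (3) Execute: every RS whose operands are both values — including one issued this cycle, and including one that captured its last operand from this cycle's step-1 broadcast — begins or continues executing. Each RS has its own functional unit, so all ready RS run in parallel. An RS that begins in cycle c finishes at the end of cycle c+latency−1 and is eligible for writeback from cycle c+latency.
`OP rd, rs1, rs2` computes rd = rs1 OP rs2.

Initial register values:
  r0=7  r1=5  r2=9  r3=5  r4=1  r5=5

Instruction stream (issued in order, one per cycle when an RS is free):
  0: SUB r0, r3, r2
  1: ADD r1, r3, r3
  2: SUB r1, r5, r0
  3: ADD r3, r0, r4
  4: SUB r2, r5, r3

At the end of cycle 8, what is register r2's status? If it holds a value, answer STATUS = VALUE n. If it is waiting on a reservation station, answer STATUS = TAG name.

c1: issue SUB r0<-Add1 | r0:Add1,r1:5,r2:9,r3:5,r4:1,r5:5
c2: issue ADD r1<-Add2 | r0:Add1,r1:Add2,r2:9,r3:5,r4:1,r5:5
c3: CDB Add1=-4; issue SUB r1<-Add1 | r0:-4,r1:Add1,r2:9,r3:5,r4:1,r5:5
c4: CDB Add2=10; issue ADD r3<-Add2 | r0:-4,r1:Add1,r2:9,r3:Add2,r4:1,r5:5
c5: CDB Add1=9; issue SUB r2<-Add1 | r0:-4,r1:9,r2:Add1,r3:Add2,r4:1,r5:5
c6: CDB Add2=-3 | r0:-4,r1:9,r2:Add1,r3:-3,r4:1,r5:5
c7: - | r0:-4,r1:9,r2:Add1,r3:-3,r4:1,r5:5
c8: CDB Add1=8 | r0:-4,r1:9,r2:8,r3:-3,r4:1,r5:5

STATUS = VALUE 8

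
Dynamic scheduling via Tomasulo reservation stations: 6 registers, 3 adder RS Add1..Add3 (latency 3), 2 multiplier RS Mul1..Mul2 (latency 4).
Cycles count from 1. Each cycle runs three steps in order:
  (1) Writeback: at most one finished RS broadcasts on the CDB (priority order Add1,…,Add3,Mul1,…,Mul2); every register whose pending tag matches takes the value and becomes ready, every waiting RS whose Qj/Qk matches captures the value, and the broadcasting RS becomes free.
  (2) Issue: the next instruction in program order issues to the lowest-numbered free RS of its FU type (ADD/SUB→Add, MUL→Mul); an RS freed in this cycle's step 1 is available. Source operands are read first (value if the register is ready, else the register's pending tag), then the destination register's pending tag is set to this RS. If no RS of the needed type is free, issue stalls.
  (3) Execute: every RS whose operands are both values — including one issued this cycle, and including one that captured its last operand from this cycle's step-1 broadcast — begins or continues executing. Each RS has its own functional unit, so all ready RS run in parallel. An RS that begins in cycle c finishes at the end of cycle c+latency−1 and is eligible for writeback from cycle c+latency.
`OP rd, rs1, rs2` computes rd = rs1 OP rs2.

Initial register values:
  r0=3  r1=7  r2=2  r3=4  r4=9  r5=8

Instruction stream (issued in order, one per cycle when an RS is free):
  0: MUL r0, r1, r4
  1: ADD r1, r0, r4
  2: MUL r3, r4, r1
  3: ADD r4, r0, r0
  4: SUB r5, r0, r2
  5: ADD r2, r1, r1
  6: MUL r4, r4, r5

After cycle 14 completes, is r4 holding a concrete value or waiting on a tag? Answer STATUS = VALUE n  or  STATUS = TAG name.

  c1: issue MUL r0<-Mul1  regs: r0:Mul1,r1:7,r2:2,r3:4,r4:9,r5:8
  c2: issue ADD r1<-Add1  regs: r0:Mul1,r1:Add1,r2:2,r3:4,r4:9,r5:8
  c3: issue MUL r3<-Mul2  regs: r0:Mul1,r1:Add1,r2:2,r3:Mul2,r4:9,r5:8
  c4: issue ADD r4<-Add2  regs: r0:Mul1,r1:Add1,r2:2,r3:Mul2,r4:Add2,r5:8
  c5: CDB Mul1=63; issue SUB r5<-Add3  regs: r0:63,r1:Add1,r2:2,r3:Mul2,r4:Add2,r5:Add3
  c6: stall  regs: r0:63,r1:Add1,r2:2,r3:Mul2,r4:Add2,r5:Add3
  c7: stall  regs: r0:63,r1:Add1,r2:2,r3:Mul2,r4:Add2,r5:Add3
  c8: CDB Add1=72; issue ADD r2<-Add1  regs: r0:63,r1:72,r2:Add1,r3:Mul2,r4:Add2,r5:Add3
  c9: CDB Add2=126; issue MUL r4<-Mul1  regs: r0:63,r1:72,r2:Add1,r3:Mul2,r4:Mul1,r5:Add3
  c10: CDB Add3=61  regs: r0:63,r1:72,r2:Add1,r3:Mul2,r4:Mul1,r5:61
  c11: CDB Add1=144  regs: r0:63,r1:72,r2:144,r3:Mul2,r4:Mul1,r5:61
  c12: CDB Mul2=648  regs: r0:63,r1:72,r2:144,r3:648,r4:Mul1,r5:61
  c13: -  regs: r0:63,r1:72,r2:144,r3:648,r4:Mul1,r5:61
  c14: CDB Mul1=7686  regs: r0:63,r1:72,r2:144,r3:648,r4:7686,r5:61

STATUS = VALUE 7686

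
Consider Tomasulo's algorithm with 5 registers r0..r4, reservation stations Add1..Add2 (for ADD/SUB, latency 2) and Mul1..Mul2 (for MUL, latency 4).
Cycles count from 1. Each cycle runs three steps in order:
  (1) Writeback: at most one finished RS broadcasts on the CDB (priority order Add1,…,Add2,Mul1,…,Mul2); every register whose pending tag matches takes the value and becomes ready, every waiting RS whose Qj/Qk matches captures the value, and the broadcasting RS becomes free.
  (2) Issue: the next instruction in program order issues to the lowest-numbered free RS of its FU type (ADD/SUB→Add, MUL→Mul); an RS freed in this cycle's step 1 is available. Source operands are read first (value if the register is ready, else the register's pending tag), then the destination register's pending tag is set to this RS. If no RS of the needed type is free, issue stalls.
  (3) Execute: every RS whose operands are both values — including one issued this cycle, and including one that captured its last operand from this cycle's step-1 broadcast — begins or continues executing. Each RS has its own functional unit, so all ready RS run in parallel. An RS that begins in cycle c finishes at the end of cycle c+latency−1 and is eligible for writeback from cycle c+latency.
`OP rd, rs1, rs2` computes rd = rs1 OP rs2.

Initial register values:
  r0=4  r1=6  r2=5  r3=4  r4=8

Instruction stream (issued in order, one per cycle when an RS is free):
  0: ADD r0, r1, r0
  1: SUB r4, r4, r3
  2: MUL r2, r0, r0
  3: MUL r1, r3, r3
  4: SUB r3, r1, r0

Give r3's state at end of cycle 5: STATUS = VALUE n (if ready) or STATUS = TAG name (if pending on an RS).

cycle 1: issue ADD r0<-Add1 // r0:Add1,r1:6,r2:5,r3:4,r4:8
cycle 2: issue SUB r4<-Add2 // r0:Add1,r1:6,r2:5,r3:4,r4:Add2
cycle 3: CDB Add1=10; issue MUL r2<-Mul1 // r0:10,r1:6,r2:Mul1,r3:4,r4:Add2
cycle 4: CDB Add2=4; issue MUL r1<-Mul2 // r0:10,r1:Mul2,r2:Mul1,r3:4,r4:4
cycle 5: issue SUB r3<-Add1 // r0:10,r1:Mul2,r2:Mul1,r3:Add1,r4:4

STATUS = TAG Add1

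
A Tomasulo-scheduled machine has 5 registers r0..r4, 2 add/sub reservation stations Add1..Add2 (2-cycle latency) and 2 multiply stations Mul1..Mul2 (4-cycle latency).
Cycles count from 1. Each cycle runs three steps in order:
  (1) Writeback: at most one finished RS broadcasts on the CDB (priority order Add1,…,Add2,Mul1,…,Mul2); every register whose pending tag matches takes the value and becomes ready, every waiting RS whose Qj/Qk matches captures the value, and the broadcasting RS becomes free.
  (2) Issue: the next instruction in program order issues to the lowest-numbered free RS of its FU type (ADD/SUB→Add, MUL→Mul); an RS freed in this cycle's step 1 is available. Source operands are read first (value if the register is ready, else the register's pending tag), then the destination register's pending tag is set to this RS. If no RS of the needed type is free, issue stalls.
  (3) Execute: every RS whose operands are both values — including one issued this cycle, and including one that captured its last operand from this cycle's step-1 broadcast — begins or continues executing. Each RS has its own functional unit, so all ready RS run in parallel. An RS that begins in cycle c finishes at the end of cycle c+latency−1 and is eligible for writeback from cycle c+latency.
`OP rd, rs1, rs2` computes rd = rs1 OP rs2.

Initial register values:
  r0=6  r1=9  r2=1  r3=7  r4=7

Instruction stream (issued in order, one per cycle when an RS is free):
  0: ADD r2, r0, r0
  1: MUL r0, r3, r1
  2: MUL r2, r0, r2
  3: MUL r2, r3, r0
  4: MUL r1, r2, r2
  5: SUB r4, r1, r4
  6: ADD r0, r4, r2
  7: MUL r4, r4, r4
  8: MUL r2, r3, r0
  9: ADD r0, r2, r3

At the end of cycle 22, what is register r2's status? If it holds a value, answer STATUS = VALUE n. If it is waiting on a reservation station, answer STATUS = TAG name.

cycle 1: issue ADD r2<-Add1 // r0:6,r1:9,r2:Add1,r3:7,r4:7
cycle 2: issue MUL r0<-Mul1 // r0:Mul1,r1:9,r2:Add1,r3:7,r4:7
cycle 3: CDB Add1=12; issue MUL r2<-Mul2 // r0:Mul1,r1:9,r2:Mul2,r3:7,r4:7
cycle 4: stall // r0:Mul1,r1:9,r2:Mul2,r3:7,r4:7
cycle 5: stall // r0:Mul1,r1:9,r2:Mul2,r3:7,r4:7
cycle 6: CDB Mul1=63; issue MUL r2<-Mul1 // r0:63,r1:9,r2:Mul1,r3:7,r4:7
cycle 7: stall // r0:63,r1:9,r2:Mul1,r3:7,r4:7
cycle 8: stall // r0:63,r1:9,r2:Mul1,r3:7,r4:7
cycle 9: stall // r0:63,r1:9,r2:Mul1,r3:7,r4:7
cycle 10: CDB Mul1=441; issue MUL r1<-Mul1 // r0:63,r1:Mul1,r2:441,r3:7,r4:7
cycle 11: CDB Mul2=756; issue SUB r4<-Add1 // r0:63,r1:Mul1,r2:441,r3:7,r4:Add1
cycle 12: issue ADD r0<-Add2 // r0:Add2,r1:Mul1,r2:441,r3:7,r4:Add1
cycle 13: issue MUL r4<-Mul2 // r0:Add2,r1:Mul1,r2:441,r3:7,r4:Mul2
cycle 14: CDB Mul1=194481; issue MUL r2<-Mul1 // r0:Add2,r1:194481,r2:Mul1,r3:7,r4:Mul2
cycle 15: stall // r0:Add2,r1:194481,r2:Mul1,r3:7,r4:Mul2
cycle 16: CDB Add1=194474; issue ADD r0<-Add1 // r0:Add1,r1:194481,r2:Mul1,r3:7,r4:Mul2
cycle 17: - // r0:Add1,r1:194481,r2:Mul1,r3:7,r4:Mul2
cycle 18: CDB Add2=194915 // r0:Add1,r1:194481,r2:Mul1,r3:7,r4:Mul2
cycle 19: - // r0:Add1,r1:194481,r2:Mul1,r3:7,r4:Mul2
cycle 20: CDB Mul2=37820136676 // r0:Add1,r1:194481,r2:Mul1,r3:7,r4:37820136676
cycle 21: - // r0:Add1,r1:194481,r2:Mul1,r3:7,r4:37820136676
cycle 22: CDB Mul1=1364405 // r0:Add1,r1:194481,r2:1364405,r3:7,r4:37820136676

STATUS = VALUE 1364405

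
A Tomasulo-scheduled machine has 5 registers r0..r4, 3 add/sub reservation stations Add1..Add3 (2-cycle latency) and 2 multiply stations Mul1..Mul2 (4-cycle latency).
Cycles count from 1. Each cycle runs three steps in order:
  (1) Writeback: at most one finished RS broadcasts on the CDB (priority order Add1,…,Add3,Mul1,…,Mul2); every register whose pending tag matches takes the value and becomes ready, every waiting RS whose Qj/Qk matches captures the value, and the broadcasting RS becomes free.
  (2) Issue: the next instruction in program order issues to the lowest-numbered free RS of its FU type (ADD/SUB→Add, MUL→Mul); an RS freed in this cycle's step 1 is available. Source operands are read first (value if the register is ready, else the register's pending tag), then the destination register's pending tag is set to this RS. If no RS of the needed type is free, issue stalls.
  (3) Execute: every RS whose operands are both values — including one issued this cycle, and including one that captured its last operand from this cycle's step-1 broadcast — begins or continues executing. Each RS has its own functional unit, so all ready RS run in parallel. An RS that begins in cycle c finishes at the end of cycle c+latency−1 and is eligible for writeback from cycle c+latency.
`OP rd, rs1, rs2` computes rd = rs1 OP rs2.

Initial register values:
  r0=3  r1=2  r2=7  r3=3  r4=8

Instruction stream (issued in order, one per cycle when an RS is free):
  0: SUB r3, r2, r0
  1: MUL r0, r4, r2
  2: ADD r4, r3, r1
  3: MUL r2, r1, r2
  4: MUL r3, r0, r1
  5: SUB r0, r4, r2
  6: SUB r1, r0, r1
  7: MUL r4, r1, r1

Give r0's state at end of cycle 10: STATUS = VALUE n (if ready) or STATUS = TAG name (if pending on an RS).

STATUS = VALUE -8

cycle 1: issue SUB r3<-Add1 // r0:3,r1:2,r2:7,r3:Add1,r4:8
cycle 2: issue MUL r0<-Mul1 // r0:Mul1,r1:2,r2:7,r3:Add1,r4:8
cycle 3: CDB Add1=4; issue ADD r4<-Add1 // r0:Mul1,r1:2,r2:7,r3:4,r4:Add1
cycle 4: issue MUL r2<-Mul2 // r0:Mul1,r1:2,r2:Mul2,r3:4,r4:Add1
cycle 5: CDB Add1=6; stall // r0:Mul1,r1:2,r2:Mul2,r3:4,r4:6
cycle 6: CDB Mul1=56; issue MUL r3<-Mul1 // r0:56,r1:2,r2:Mul2,r3:Mul1,r4:6
cycle 7: issue SUB r0<-Add1 // r0:Add1,r1:2,r2:Mul2,r3:Mul1,r4:6
cycle 8: CDB Mul2=14; issue SUB r1<-Add2 // r0:Add1,r1:Add2,r2:14,r3:Mul1,r4:6
cycle 9: issue MUL r4<-Mul2 // r0:Add1,r1:Add2,r2:14,r3:Mul1,r4:Mul2
cycle 10: CDB Add1=-8 // r0:-8,r1:Add2,r2:14,r3:Mul1,r4:Mul2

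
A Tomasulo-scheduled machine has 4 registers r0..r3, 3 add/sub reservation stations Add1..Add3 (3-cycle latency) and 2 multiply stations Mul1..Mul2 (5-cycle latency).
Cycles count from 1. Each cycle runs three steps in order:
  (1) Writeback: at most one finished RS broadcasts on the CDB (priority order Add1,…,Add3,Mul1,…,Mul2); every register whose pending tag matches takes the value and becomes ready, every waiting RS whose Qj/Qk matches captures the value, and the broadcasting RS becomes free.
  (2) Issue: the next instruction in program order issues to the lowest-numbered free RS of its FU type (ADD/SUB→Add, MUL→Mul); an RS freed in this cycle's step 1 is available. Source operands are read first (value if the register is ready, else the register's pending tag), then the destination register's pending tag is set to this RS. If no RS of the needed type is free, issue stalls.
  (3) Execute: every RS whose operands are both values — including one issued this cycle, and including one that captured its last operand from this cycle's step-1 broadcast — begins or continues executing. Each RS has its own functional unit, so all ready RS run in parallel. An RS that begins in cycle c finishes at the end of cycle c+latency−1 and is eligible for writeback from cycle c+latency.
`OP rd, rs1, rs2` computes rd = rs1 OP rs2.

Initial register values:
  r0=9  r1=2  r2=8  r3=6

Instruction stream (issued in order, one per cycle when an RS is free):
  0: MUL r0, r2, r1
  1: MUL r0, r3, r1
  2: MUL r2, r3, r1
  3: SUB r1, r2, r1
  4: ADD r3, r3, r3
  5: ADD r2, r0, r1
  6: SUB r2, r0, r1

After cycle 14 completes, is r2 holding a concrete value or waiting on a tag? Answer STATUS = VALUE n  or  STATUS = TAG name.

STATUS = TAG Add2

  c1: issue MUL r0<-Mul1  regs: r0:Mul1,r1:2,r2:8,r3:6
  c2: issue MUL r0<-Mul2  regs: r0:Mul2,r1:2,r2:8,r3:6
  c3: stall  regs: r0:Mul2,r1:2,r2:8,r3:6
  c4: stall  regs: r0:Mul2,r1:2,r2:8,r3:6
  c5: stall  regs: r0:Mul2,r1:2,r2:8,r3:6
  c6: CDB Mul1=16; issue MUL r2<-Mul1  regs: r0:Mul2,r1:2,r2:Mul1,r3:6
  c7: CDB Mul2=12; issue SUB r1<-Add1  regs: r0:12,r1:Add1,r2:Mul1,r3:6
  c8: issue ADD r3<-Add2  regs: r0:12,r1:Add1,r2:Mul1,r3:Add2
  c9: issue ADD r2<-Add3  regs: r0:12,r1:Add1,r2:Add3,r3:Add2
  c10: stall  regs: r0:12,r1:Add1,r2:Add3,r3:Add2
  c11: CDB Add2=12; issue SUB r2<-Add2  regs: r0:12,r1:Add1,r2:Add2,r3:12
  c12: CDB Mul1=12  regs: r0:12,r1:Add1,r2:Add2,r3:12
  c13: -  regs: r0:12,r1:Add1,r2:Add2,r3:12
  c14: -  regs: r0:12,r1:Add1,r2:Add2,r3:12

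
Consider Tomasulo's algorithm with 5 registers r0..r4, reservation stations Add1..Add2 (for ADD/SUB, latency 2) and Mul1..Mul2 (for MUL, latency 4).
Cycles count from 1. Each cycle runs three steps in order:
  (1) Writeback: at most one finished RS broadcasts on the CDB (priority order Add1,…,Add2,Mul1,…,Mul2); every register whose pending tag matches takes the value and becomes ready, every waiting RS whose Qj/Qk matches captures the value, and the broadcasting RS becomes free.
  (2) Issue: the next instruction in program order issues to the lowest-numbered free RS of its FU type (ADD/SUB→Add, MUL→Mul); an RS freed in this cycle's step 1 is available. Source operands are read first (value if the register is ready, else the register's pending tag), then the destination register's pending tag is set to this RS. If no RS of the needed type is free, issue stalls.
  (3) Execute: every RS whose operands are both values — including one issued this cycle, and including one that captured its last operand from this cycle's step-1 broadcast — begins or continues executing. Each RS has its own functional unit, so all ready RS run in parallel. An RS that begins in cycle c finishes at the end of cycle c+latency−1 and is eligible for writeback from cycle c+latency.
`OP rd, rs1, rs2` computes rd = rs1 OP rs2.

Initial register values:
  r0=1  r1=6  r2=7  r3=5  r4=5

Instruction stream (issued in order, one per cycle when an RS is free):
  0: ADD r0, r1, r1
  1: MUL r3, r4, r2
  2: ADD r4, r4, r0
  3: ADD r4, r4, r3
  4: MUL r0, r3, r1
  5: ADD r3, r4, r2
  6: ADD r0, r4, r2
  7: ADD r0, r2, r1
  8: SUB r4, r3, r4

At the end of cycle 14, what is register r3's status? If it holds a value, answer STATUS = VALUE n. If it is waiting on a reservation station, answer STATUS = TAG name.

STATUS = VALUE 59

  c1: issue ADD r0<-Add1  regs: r0:Add1,r1:6,r2:7,r3:5,r4:5
  c2: issue MUL r3<-Mul1  regs: r0:Add1,r1:6,r2:7,r3:Mul1,r4:5
  c3: CDB Add1=12; issue ADD r4<-Add1  regs: r0:12,r1:6,r2:7,r3:Mul1,r4:Add1
  c4: issue ADD r4<-Add2  regs: r0:12,r1:6,r2:7,r3:Mul1,r4:Add2
  c5: CDB Add1=17; issue MUL r0<-Mul2  regs: r0:Mul2,r1:6,r2:7,r3:Mul1,r4:Add2
  c6: CDB Mul1=35; issue ADD r3<-Add1  regs: r0:Mul2,r1:6,r2:7,r3:Add1,r4:Add2
  c7: stall  regs: r0:Mul2,r1:6,r2:7,r3:Add1,r4:Add2
  c8: CDB Add2=52; issue ADD r0<-Add2  regs: r0:Add2,r1:6,r2:7,r3:Add1,r4:52
  c9: stall  regs: r0:Add2,r1:6,r2:7,r3:Add1,r4:52
  c10: CDB Add1=59; issue ADD r0<-Add1  regs: r0:Add1,r1:6,r2:7,r3:59,r4:52
  c11: CDB Add2=59; issue SUB r4<-Add2  regs: r0:Add1,r1:6,r2:7,r3:59,r4:Add2
  c12: CDB Add1=13  regs: r0:13,r1:6,r2:7,r3:59,r4:Add2
  c13: CDB Add2=7  regs: r0:13,r1:6,r2:7,r3:59,r4:7
  c14: CDB Mul2=210  regs: r0:13,r1:6,r2:7,r3:59,r4:7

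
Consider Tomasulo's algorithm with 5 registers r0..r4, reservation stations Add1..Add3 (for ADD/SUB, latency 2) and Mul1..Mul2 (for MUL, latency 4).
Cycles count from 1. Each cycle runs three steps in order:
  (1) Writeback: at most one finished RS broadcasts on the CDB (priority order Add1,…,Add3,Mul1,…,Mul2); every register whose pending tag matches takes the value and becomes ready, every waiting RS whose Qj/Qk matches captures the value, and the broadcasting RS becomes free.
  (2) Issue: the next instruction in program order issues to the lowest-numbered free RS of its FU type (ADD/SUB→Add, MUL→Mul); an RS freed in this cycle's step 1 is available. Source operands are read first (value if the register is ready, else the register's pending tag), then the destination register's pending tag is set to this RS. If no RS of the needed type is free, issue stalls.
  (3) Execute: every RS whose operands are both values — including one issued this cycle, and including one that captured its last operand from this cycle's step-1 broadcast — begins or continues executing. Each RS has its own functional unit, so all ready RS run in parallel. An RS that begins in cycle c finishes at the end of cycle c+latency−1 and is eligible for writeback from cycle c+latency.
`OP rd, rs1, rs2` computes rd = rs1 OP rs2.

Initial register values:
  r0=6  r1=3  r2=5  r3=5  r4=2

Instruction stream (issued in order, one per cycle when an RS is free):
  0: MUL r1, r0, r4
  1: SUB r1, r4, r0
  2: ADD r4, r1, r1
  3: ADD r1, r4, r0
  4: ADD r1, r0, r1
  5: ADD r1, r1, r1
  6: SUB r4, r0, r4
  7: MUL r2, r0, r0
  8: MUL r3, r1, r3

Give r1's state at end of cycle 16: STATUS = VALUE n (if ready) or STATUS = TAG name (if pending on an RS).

STATUS = VALUE 8

c1: issue MUL r1<-Mul1 | r0:6,r1:Mul1,r2:5,r3:5,r4:2
c2: issue SUB r1<-Add1 | r0:6,r1:Add1,r2:5,r3:5,r4:2
c3: issue ADD r4<-Add2 | r0:6,r1:Add1,r2:5,r3:5,r4:Add2
c4: CDB Add1=-4; issue ADD r1<-Add1 | r0:6,r1:Add1,r2:5,r3:5,r4:Add2
c5: CDB Mul1=12; issue ADD r1<-Add3 | r0:6,r1:Add3,r2:5,r3:5,r4:Add2
c6: CDB Add2=-8; issue ADD r1<-Add2 | r0:6,r1:Add2,r2:5,r3:5,r4:-8
c7: stall | r0:6,r1:Add2,r2:5,r3:5,r4:-8
c8: CDB Add1=-2; issue SUB r4<-Add1 | r0:6,r1:Add2,r2:5,r3:5,r4:Add1
c9: issue MUL r2<-Mul1 | r0:6,r1:Add2,r2:Mul1,r3:5,r4:Add1
c10: CDB Add1=14; issue MUL r3<-Mul2 | r0:6,r1:Add2,r2:Mul1,r3:Mul2,r4:14
c11: CDB Add3=4 | r0:6,r1:Add2,r2:Mul1,r3:Mul2,r4:14
c12: - | r0:6,r1:Add2,r2:Mul1,r3:Mul2,r4:14
c13: CDB Add2=8 | r0:6,r1:8,r2:Mul1,r3:Mul2,r4:14
c14: CDB Mul1=36 | r0:6,r1:8,r2:36,r3:Mul2,r4:14
c15: - | r0:6,r1:8,r2:36,r3:Mul2,r4:14
c16: - | r0:6,r1:8,r2:36,r3:Mul2,r4:14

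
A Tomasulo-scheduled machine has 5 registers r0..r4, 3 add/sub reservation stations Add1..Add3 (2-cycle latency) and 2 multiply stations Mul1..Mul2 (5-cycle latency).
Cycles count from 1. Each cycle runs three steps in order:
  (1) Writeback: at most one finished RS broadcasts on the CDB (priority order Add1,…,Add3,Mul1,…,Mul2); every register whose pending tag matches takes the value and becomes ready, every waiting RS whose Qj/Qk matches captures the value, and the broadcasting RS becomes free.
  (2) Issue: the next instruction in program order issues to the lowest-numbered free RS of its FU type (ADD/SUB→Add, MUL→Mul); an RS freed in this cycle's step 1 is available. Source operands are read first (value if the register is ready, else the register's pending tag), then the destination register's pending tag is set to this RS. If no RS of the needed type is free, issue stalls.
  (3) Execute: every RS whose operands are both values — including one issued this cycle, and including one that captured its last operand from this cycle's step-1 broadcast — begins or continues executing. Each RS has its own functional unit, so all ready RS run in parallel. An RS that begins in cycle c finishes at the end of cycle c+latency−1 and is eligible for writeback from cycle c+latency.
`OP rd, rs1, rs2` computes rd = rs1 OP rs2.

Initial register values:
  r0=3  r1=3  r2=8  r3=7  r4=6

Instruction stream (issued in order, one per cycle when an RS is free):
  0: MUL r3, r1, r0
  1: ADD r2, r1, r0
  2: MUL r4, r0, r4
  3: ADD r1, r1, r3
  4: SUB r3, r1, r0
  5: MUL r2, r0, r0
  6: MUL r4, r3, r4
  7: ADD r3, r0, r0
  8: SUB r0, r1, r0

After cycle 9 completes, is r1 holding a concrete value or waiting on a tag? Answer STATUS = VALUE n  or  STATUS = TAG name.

c1: issue MUL r3<-Mul1 | r0:3,r1:3,r2:8,r3:Mul1,r4:6
c2: issue ADD r2<-Add1 | r0:3,r1:3,r2:Add1,r3:Mul1,r4:6
c3: issue MUL r4<-Mul2 | r0:3,r1:3,r2:Add1,r3:Mul1,r4:Mul2
c4: CDB Add1=6; issue ADD r1<-Add1 | r0:3,r1:Add1,r2:6,r3:Mul1,r4:Mul2
c5: issue SUB r3<-Add2 | r0:3,r1:Add1,r2:6,r3:Add2,r4:Mul2
c6: CDB Mul1=9; issue MUL r2<-Mul1 | r0:3,r1:Add1,r2:Mul1,r3:Add2,r4:Mul2
c7: stall | r0:3,r1:Add1,r2:Mul1,r3:Add2,r4:Mul2
c8: CDB Add1=12; stall | r0:3,r1:12,r2:Mul1,r3:Add2,r4:Mul2
c9: CDB Mul2=18; issue MUL r4<-Mul2 | r0:3,r1:12,r2:Mul1,r3:Add2,r4:Mul2

STATUS = VALUE 12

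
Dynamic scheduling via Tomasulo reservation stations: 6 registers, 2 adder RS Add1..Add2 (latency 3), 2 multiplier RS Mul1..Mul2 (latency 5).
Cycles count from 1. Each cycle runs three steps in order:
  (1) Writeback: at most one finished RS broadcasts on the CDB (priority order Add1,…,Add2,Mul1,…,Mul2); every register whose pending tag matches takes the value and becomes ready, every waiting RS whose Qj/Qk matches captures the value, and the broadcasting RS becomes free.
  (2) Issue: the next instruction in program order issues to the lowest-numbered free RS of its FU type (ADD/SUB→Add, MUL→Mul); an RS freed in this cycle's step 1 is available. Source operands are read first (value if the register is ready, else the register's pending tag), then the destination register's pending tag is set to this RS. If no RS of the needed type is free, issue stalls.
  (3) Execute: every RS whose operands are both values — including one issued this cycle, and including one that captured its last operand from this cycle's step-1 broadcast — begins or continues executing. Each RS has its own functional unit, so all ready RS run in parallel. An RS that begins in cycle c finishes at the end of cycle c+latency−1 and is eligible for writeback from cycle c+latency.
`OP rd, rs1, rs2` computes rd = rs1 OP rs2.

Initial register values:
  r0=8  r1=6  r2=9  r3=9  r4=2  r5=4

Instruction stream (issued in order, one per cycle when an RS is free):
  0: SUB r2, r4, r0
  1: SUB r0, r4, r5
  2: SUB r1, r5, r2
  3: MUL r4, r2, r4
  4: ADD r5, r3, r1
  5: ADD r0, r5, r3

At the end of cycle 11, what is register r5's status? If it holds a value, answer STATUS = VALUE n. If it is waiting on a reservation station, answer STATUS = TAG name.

STATUS = VALUE 19

  c1: issue SUB r2<-Add1  regs: r0:8,r1:6,r2:Add1,r3:9,r4:2,r5:4
  c2: issue SUB r0<-Add2  regs: r0:Add2,r1:6,r2:Add1,r3:9,r4:2,r5:4
  c3: stall  regs: r0:Add2,r1:6,r2:Add1,r3:9,r4:2,r5:4
  c4: CDB Add1=-6; issue SUB r1<-Add1  regs: r0:Add2,r1:Add1,r2:-6,r3:9,r4:2,r5:4
  c5: CDB Add2=-2; issue MUL r4<-Mul1  regs: r0:-2,r1:Add1,r2:-6,r3:9,r4:Mul1,r5:4
  c6: issue ADD r5<-Add2  regs: r0:-2,r1:Add1,r2:-6,r3:9,r4:Mul1,r5:Add2
  c7: CDB Add1=10; issue ADD r0<-Add1  regs: r0:Add1,r1:10,r2:-6,r3:9,r4:Mul1,r5:Add2
  c8: -  regs: r0:Add1,r1:10,r2:-6,r3:9,r4:Mul1,r5:Add2
  c9: -  regs: r0:Add1,r1:10,r2:-6,r3:9,r4:Mul1,r5:Add2
  c10: CDB Add2=19  regs: r0:Add1,r1:10,r2:-6,r3:9,r4:Mul1,r5:19
  c11: CDB Mul1=-12  regs: r0:Add1,r1:10,r2:-6,r3:9,r4:-12,r5:19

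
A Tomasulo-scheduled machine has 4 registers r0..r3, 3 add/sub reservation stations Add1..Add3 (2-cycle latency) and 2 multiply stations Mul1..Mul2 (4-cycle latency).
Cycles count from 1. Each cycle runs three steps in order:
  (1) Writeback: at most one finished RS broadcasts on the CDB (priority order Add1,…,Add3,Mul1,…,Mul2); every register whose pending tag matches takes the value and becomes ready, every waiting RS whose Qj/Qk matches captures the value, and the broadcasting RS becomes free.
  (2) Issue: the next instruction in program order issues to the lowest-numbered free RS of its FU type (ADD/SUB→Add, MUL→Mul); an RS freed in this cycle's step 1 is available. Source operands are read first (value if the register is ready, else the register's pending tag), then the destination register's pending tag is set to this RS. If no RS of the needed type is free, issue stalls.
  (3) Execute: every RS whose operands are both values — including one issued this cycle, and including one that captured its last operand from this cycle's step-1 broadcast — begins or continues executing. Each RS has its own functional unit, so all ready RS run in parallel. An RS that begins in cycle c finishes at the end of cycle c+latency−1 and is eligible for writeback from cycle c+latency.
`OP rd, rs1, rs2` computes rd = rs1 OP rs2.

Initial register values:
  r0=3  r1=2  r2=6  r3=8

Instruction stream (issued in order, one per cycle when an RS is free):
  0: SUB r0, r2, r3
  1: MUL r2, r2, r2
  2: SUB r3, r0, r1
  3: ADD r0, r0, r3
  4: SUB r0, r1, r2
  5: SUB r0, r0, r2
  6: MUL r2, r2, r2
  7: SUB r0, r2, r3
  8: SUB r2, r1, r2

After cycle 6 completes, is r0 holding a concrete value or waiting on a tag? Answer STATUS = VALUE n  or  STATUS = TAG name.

STATUS = TAG Add3

cycle 1: issue SUB r0<-Add1 // r0:Add1,r1:2,r2:6,r3:8
cycle 2: issue MUL r2<-Mul1 // r0:Add1,r1:2,r2:Mul1,r3:8
cycle 3: CDB Add1=-2; issue SUB r3<-Add1 // r0:-2,r1:2,r2:Mul1,r3:Add1
cycle 4: issue ADD r0<-Add2 // r0:Add2,r1:2,r2:Mul1,r3:Add1
cycle 5: CDB Add1=-4; issue SUB r0<-Add1 // r0:Add1,r1:2,r2:Mul1,r3:-4
cycle 6: CDB Mul1=36; issue SUB r0<-Add3 // r0:Add3,r1:2,r2:36,r3:-4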